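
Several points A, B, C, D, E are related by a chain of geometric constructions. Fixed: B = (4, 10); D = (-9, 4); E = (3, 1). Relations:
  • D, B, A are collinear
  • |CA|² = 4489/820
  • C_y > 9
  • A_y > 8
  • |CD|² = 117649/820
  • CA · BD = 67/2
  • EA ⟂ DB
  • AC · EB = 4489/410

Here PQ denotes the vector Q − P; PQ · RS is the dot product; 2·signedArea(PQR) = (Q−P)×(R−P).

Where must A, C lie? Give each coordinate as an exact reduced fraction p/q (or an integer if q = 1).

A = (-51/205, 1648/205)
C = (769/410, 1849/205)

1. A_x = -51/205  [D, B, A are collinear ∩ EA ⟂ DB]
2. A_y = 1648/205  [D, B, A are collinear ∩ EA ⟂ DB]
   → A = (-51/205, 1648/205)
3. C_x = 769/410  [CA · BD = 67/2 ∩ AC · EB = 4489/410]
4. C_y = 1849/205  [CA · BD = 67/2 ∩ AC · EB = 4489/410]
   → C = (769/410, 1849/205)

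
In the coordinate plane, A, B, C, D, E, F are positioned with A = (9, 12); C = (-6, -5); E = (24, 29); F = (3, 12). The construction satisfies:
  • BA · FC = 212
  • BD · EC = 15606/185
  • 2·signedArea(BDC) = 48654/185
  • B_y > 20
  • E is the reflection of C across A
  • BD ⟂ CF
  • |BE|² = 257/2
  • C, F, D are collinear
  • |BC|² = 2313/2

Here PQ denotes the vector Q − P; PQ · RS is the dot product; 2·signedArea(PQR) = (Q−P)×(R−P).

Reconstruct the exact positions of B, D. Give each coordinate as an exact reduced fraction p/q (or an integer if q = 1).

1. B_x = 33/2  [line 9·x + 17·y + -497 = 0 ∩ |BE|² = 257/2]
2. B_y = 41/2  [line 9·x + 17·y + -497 = 0 ∩ |BE|² = 257/2]
   → B = (33/2, 41/2)
3. D_x = 1752/185  [C, F, D are collinear ∩ BD ⟂ CF]
4. D_y = 4481/185  [C, F, D are collinear ∩ BD ⟂ CF]
   → D = (1752/185, 4481/185)

B = (33/2, 41/2)
D = (1752/185, 4481/185)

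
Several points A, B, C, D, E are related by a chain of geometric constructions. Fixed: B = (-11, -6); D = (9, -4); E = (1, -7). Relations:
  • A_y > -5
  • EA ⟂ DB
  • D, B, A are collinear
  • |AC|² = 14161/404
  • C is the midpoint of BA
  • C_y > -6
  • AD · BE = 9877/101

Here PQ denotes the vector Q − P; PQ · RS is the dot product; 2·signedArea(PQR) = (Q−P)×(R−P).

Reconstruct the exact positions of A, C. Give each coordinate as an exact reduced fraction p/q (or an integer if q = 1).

A = (79/101, -487/101)
C = (-516/101, -1093/202)

1. A_x = 79/101  [D, B, A are collinear ∩ EA ⟂ DB]
2. A_y = -487/101  [D, B, A are collinear ∩ EA ⟂ DB]
   → A = (79/101, -487/101)
3. C_x = -516/101  [C is the midpoint of BA]
4. C_y = -1093/202  [C is the midpoint of BA]
   → C = (-516/101, -1093/202)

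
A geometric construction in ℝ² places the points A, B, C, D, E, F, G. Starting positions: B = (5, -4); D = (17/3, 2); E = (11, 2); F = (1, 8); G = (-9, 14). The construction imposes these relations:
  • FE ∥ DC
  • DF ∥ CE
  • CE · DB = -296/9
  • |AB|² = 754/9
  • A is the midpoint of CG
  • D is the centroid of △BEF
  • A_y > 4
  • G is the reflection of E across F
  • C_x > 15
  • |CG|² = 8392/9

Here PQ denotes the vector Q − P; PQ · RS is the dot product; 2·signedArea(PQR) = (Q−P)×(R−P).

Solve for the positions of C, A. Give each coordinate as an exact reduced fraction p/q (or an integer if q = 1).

1. C_x = 47/3  [DF ∥ CE ∩ FE ∥ DC]
2. C_y = -4  [DF ∥ CE ∩ FE ∥ DC]
   → C = (47/3, -4)
3. A_x = 10/3  [A is the midpoint of CG]
4. A_y = 5  [A is the midpoint of CG]
   → A = (10/3, 5)

A = (10/3, 5)
C = (47/3, -4)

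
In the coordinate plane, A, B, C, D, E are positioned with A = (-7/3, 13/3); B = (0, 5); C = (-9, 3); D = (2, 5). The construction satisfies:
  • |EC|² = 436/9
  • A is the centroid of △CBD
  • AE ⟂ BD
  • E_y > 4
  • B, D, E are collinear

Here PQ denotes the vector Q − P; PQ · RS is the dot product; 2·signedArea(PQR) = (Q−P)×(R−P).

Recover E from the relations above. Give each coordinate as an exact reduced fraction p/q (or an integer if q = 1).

1. E_x = -7/3  [B, D, E are collinear ∩ AE ⟂ BD]
2. E_y = 5  [B, D, E are collinear ∩ AE ⟂ BD]
   → E = (-7/3, 5)

E = (-7/3, 5)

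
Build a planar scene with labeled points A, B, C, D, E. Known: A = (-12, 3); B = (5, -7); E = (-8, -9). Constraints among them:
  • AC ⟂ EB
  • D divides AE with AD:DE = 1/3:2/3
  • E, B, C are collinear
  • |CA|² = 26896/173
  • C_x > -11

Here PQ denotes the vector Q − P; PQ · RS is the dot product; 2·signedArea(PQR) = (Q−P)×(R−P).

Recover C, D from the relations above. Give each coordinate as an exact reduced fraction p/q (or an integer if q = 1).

1. C_x = -1748/173  [E, B, C are collinear ∩ AC ⟂ EB]
2. C_y = -1613/173  [E, B, C are collinear ∩ AC ⟂ EB]
   → C = (-1748/173, -1613/173)
3. D_x = -32/3  [D divides AE with AD:DE = 1/3:2/3]
4. D_y = -1  [D divides AE with AD:DE = 1/3:2/3]
   → D = (-32/3, -1)

C = (-1748/173, -1613/173)
D = (-32/3, -1)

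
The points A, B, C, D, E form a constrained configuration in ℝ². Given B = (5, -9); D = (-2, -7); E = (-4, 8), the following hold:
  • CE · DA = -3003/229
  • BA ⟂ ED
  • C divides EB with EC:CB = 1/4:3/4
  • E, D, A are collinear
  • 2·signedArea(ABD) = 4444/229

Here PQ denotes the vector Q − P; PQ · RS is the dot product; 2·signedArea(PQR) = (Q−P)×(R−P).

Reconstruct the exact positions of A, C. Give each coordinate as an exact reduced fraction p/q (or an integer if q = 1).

A = (-370/229, -2263/229)
C = (-7/4, 15/4)

1. A_x = -370/229  [E, D, A are collinear ∩ BA ⟂ ED]
2. A_y = -2263/229  [E, D, A are collinear ∩ BA ⟂ ED]
   → A = (-370/229, -2263/229)
3. C_x = -7/4  [C divides EB with EC:CB = 1/4:3/4]
4. C_y = 15/4  [C divides EB with EC:CB = 1/4:3/4]
   → C = (-7/4, 15/4)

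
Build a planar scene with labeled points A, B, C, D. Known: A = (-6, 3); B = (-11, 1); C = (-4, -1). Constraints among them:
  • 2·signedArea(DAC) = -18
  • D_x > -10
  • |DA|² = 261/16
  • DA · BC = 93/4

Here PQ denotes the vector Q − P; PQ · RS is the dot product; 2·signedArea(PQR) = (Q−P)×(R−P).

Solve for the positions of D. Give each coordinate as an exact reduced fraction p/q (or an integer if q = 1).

1. D_x = -39/4  [2·signedArea(DAC) = -18 ∩ DA · BC = 93/4]
2. D_y = 3/2  [2·signedArea(DAC) = -18 ∩ DA · BC = 93/4]
   → D = (-39/4, 3/2)

D = (-39/4, 3/2)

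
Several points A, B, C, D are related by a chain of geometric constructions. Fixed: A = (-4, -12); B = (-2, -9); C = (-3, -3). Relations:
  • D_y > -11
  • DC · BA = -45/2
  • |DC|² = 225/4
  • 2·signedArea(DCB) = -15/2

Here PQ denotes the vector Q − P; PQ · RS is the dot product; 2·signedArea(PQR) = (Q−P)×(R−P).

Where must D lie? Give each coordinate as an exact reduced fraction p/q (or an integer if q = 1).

1. D_x = -3  [2·signedArea(DCB) = -15/2 ∩ DC · BA = -45/2]
2. D_y = -21/2  [2·signedArea(DCB) = -15/2 ∩ DC · BA = -45/2]
   → D = (-3, -21/2)

D = (-3, -21/2)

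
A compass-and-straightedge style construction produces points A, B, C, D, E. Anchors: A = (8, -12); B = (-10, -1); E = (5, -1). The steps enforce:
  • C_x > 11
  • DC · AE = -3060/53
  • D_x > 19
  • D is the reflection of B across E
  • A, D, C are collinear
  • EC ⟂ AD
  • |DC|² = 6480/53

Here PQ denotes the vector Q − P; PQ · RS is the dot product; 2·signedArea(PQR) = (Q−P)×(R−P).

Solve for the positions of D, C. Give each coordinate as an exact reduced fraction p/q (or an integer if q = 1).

1. D_x = 20  [D is the reflection of B across E]
2. D_y = -1  [D is the reflection of B across E]
   → D = (20, -1)
3. C_x = 628/53  [A, D, C are collinear ∩ EC ⟂ AD]
4. C_y = -449/53  [A, D, C are collinear ∩ EC ⟂ AD]
   → C = (628/53, -449/53)

C = (628/53, -449/53)
D = (20, -1)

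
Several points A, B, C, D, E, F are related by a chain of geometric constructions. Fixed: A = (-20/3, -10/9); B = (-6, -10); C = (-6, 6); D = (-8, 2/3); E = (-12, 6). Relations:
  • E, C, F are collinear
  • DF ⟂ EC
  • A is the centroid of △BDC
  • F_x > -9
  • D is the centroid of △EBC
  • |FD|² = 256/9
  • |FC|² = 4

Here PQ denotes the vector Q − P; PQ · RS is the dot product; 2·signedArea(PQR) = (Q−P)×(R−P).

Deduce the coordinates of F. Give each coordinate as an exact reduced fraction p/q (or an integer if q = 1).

F = (-8, 6)

1. F_x = -8  [E, C, F are collinear ∩ DF ⟂ EC]
2. F_y = 6  [E, C, F are collinear ∩ DF ⟂ EC]
   → F = (-8, 6)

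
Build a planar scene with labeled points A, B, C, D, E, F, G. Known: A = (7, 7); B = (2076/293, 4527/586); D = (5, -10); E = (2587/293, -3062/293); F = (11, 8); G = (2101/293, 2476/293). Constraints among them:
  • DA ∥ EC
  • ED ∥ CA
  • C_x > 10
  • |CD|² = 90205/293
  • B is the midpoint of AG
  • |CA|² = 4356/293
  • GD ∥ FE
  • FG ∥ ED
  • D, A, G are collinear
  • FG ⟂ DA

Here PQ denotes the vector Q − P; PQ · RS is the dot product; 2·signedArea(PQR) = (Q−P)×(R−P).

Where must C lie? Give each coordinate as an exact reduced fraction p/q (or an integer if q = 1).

C = (3173/293, 1919/293)

1. C_x = 3173/293  [ED ∥ CA ∩ DA ∥ EC]
2. C_y = 1919/293  [ED ∥ CA ∩ DA ∥ EC]
   → C = (3173/293, 1919/293)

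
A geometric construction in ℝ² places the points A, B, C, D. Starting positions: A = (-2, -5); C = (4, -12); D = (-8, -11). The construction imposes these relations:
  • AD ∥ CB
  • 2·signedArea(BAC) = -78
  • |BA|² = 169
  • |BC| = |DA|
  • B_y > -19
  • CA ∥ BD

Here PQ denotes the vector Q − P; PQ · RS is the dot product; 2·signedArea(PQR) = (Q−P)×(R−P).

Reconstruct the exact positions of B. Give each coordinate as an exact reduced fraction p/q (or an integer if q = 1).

1. B_x = -2  [CA ∥ BD ∩ AD ∥ CB]
2. B_y = -18  [CA ∥ BD ∩ AD ∥ CB]
   → B = (-2, -18)

B = (-2, -18)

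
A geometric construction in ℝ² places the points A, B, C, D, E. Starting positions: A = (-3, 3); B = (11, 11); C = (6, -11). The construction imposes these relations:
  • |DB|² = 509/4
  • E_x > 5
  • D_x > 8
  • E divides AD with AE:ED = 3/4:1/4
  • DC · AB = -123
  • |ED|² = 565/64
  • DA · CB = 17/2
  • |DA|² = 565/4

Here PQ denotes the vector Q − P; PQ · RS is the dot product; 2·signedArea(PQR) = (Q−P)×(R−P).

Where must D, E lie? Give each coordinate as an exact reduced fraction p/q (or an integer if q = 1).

1. D_x = 17/2  [DA · CB = 17/2 ∩ DC · AB = -123]
2. D_y = 0  [DA · CB = 17/2 ∩ DC · AB = -123]
   → D = (17/2, 0)
3. E_x = 45/8  [E divides AD with AE:ED = 3/4:1/4]
4. E_y = 3/4  [E divides AD with AE:ED = 3/4:1/4]
   → E = (45/8, 3/4)

D = (17/2, 0)
E = (45/8, 3/4)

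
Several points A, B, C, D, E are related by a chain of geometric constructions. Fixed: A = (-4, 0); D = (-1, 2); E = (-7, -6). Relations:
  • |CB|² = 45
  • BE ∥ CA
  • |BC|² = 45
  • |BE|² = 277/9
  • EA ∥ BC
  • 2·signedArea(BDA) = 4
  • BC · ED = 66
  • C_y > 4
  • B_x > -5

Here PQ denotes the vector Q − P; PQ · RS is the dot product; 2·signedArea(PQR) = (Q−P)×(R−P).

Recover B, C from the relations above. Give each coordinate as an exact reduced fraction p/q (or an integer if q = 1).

B = (-4, -4/3)
C = (-1, 14/3)

1. B_x = -4  [line 2·x + -3·y + 4 = 0 ∩ |BE|² = 277/9]
2. B_y = -4/3  [line 2·x + -3·y + 4 = 0 ∩ |BE|² = 277/9]
   → B = (-4, -4/3)
3. C_x = -1  [BE ∥ CA ∩ EA ∥ BC]
4. C_y = 14/3  [BE ∥ CA ∩ EA ∥ BC]
   → C = (-1, 14/3)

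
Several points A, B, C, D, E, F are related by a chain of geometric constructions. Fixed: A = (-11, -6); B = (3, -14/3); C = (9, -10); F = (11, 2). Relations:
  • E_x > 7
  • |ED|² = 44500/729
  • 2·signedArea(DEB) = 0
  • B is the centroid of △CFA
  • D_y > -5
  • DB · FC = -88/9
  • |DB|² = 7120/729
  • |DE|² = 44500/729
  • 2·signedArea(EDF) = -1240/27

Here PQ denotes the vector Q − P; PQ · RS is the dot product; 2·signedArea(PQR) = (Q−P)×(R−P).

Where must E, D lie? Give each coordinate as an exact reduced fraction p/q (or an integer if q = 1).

1. D_x = -1/9  [line 2·x + 12·y + 538/9 = 0 ∩ |DB|² = 7120/729]
2. D_y = -134/27  [line 2·x + 12·y + 538/9 = 0 ∩ |DB|² = 7120/729]
   → D = (-1/9, -134/27)
3. E_x = 23/3  [2·signedArea(EDF) = -1240/27 ∩ 2·signedArea(DEB) = 0]
4. E_y = -38/9  [2·signedArea(EDF) = -1240/27 ∩ 2·signedArea(DEB) = 0]
   → E = (23/3, -38/9)

D = (-1/9, -134/27)
E = (23/3, -38/9)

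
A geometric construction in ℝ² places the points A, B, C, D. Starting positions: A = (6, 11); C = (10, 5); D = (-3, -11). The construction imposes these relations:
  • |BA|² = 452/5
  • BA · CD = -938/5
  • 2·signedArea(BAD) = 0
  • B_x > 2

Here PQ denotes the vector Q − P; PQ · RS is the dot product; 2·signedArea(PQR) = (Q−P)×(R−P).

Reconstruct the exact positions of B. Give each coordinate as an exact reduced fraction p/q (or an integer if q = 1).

B = (12/5, 11/5)

1. B_x = 12/5  [2·signedArea(BAD) = 0 ∩ BA · CD = -938/5]
2. B_y = 11/5  [2·signedArea(BAD) = 0 ∩ BA · CD = -938/5]
   → B = (12/5, 11/5)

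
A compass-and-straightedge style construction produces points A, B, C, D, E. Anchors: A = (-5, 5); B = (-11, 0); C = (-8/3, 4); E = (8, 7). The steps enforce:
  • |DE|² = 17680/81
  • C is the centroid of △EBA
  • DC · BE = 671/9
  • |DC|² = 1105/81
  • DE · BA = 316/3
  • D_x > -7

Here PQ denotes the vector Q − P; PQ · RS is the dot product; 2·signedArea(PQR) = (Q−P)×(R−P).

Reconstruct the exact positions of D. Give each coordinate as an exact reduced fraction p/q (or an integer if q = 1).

1. D_x = -56/9  [DC · BE = 671/9 ∩ DE · BA = 316/3]
2. D_y = 3  [DC · BE = 671/9 ∩ DE · BA = 316/3]
   → D = (-56/9, 3)

D = (-56/9, 3)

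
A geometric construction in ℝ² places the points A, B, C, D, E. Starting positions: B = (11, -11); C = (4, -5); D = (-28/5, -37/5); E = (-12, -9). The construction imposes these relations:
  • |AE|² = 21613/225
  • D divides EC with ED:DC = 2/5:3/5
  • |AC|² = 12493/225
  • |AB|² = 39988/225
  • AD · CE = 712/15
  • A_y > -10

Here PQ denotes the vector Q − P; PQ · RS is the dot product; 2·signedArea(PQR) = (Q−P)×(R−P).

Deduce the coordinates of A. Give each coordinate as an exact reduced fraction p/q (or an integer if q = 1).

A = (-11/5, -137/15)

1. A_x = -11/5  [line 16·x + 4·y + 1076/15 = 0 ∩ |AB|² = 39988/225]
2. A_y = -137/15  [line 16·x + 4·y + 1076/15 = 0 ∩ |AB|² = 39988/225]
   → A = (-11/5, -137/15)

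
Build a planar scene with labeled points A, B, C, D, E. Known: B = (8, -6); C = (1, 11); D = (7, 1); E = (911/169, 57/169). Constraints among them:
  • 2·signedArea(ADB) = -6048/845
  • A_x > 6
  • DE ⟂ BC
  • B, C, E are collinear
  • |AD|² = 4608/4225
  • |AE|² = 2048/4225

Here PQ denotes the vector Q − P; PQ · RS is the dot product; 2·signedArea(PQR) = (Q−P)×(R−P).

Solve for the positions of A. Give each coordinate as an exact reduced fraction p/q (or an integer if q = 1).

1. A_x = 5099/845  [line 7·x + 1·y + -36202/845 = 0 ∩ |AD|² = 4608/4225]
2. A_y = 509/845  [line 7·x + 1·y + -36202/845 = 0 ∩ |AD|² = 4608/4225]
   → A = (5099/845, 509/845)

A = (5099/845, 509/845)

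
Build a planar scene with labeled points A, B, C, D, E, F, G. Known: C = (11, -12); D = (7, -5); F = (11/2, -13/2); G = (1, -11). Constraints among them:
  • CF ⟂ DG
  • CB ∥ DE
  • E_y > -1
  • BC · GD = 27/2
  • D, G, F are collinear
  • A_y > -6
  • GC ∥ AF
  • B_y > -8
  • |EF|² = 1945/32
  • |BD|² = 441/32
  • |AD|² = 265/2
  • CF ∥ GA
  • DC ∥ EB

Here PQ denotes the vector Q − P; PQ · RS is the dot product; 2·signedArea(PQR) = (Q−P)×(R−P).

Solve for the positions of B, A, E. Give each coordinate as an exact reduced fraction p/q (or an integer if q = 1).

A = (-9/2, -11/2)
B = (35/8, -61/8)
E = (3/8, -5/8)

1. B_x = 35/8  [line -6·x + -6·y + -39/2 = 0 ∩ |BD|² = 441/32]
2. B_y = -61/8  [line -6·x + -6·y + -39/2 = 0 ∩ |BD|² = 441/32]
   → B = (35/8, -61/8)
3. A_x = -9/2  [GC ∥ AF ∩ CF ∥ GA]
4. A_y = -11/2  [GC ∥ AF ∩ CF ∥ GA]
   → A = (-9/2, -11/2)
5. E_x = 3/8  [DC ∥ EB ∩ CB ∥ DE]
6. E_y = -5/8  [DC ∥ EB ∩ CB ∥ DE]
   → E = (3/8, -5/8)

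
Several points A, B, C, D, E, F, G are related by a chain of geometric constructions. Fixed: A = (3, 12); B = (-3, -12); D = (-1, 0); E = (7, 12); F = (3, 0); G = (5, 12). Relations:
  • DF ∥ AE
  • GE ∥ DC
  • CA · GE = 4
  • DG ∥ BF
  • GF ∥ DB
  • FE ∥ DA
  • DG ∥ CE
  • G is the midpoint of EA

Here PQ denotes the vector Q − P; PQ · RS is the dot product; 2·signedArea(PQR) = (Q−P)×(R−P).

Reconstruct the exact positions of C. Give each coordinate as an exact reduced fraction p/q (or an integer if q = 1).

C = (1, 0)

1. C_x = 1  [DG ∥ CE ∩ GE ∥ DC]
2. C_y = 0  [DG ∥ CE ∩ GE ∥ DC]
   → C = (1, 0)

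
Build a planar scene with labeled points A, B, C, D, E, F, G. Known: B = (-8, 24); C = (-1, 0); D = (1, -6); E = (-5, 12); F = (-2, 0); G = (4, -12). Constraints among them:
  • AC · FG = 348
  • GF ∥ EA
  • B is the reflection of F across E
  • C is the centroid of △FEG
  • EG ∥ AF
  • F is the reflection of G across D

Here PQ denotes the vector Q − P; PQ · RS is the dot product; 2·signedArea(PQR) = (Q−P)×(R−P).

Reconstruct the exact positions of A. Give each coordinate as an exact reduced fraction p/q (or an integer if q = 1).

1. A_x = -11  [EG ∥ AF ∩ GF ∥ EA]
2. A_y = 24  [EG ∥ AF ∩ GF ∥ EA]
   → A = (-11, 24)

A = (-11, 24)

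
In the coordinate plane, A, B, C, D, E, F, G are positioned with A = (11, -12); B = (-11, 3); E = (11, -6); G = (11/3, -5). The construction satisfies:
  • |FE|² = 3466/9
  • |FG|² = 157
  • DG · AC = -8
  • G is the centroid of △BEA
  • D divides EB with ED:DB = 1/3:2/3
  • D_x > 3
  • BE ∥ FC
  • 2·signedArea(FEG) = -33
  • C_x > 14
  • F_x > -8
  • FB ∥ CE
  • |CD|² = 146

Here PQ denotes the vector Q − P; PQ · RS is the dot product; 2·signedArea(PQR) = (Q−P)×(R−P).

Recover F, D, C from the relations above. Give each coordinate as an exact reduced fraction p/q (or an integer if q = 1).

1. D_x = 11/3  [D divides EB with ED:DB = 1/3:2/3]
2. D_y = -3  [D divides EB with ED:DB = 1/3:2/3]
   → D = (11/3, -3)
3. C_y = -8  [DG · AC = -8]
4. C_x = 44/3  [|CD|² = 146]
   → C = (44/3, -8)
5. F_x = -22/3  [2·signedArea(FEG) = -33 ∩ FB ∥ CE]
6. F_y = 1  [2·signedArea(FEG) = -33 ∩ FB ∥ CE]
   → F = (-22/3, 1)

C = (44/3, -8)
D = (11/3, -3)
F = (-22/3, 1)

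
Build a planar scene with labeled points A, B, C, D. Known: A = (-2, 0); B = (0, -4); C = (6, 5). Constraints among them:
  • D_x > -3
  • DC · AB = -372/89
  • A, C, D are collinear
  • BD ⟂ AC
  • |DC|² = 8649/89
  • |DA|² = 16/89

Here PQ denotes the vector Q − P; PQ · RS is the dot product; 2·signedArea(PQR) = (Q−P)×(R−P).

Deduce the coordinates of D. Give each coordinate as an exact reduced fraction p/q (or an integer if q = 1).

D = (-210/89, -20/89)

1. D_x = -210/89  [A, C, D are collinear ∩ BD ⟂ AC]
2. D_y = -20/89  [A, C, D are collinear ∩ BD ⟂ AC]
   → D = (-210/89, -20/89)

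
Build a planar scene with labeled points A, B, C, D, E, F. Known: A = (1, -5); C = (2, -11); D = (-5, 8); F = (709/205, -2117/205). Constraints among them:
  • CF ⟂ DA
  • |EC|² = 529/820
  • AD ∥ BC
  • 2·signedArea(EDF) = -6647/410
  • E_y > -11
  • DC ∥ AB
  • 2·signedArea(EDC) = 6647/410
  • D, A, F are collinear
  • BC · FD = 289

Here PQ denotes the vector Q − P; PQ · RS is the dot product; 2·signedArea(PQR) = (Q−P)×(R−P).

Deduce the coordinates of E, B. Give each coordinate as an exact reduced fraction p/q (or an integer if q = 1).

B = (8, -24)
E = (1119/410, -2186/205)

1. E_x = 1119/410  [2·signedArea(EDF) = -6647/410 ∩ 2·signedArea(EDC) = 6647/410]
2. E_y = -2186/205  [2·signedArea(EDF) = -6647/410 ∩ 2·signedArea(EDC) = 6647/410]
   → E = (1119/410, -2186/205)
3. B_x = 8  [AD ∥ BC ∩ DC ∥ AB]
4. B_y = -24  [AD ∥ BC ∩ DC ∥ AB]
   → B = (8, -24)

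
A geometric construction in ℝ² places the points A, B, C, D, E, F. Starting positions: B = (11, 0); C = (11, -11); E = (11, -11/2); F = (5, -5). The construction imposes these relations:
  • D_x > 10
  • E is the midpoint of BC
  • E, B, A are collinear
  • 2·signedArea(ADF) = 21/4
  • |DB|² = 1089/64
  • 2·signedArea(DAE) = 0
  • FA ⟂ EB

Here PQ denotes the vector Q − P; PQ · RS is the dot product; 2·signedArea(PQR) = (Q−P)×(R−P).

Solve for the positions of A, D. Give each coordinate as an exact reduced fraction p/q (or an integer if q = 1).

1. A_x = 11  [E, B, A are collinear ∩ FA ⟂ EB]
2. A_y = -5  [E, B, A are collinear ∩ FA ⟂ EB]
   → A = (11, -5)
3. D_x = 11  [2·signedArea(DAE) = 0 ∩ 2·signedArea(ADF) = 21/4]
4. D_y = -33/8  [2·signedArea(DAE) = 0 ∩ 2·signedArea(ADF) = 21/4]
   → D = (11, -33/8)

A = (11, -5)
D = (11, -33/8)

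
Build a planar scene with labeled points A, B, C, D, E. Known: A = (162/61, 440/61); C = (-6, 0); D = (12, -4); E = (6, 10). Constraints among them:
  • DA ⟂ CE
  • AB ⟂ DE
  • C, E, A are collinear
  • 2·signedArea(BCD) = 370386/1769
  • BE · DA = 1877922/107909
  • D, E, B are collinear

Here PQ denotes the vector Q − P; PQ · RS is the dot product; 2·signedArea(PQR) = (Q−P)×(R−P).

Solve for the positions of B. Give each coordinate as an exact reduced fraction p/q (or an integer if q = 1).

1. B_x = 11481/1769  [D, E, B are collinear ∩ AB ⟂ DE]
2. B_y = 15667/1769  [D, E, B are collinear ∩ AB ⟂ DE]
   → B = (11481/1769, 15667/1769)

B = (11481/1769, 15667/1769)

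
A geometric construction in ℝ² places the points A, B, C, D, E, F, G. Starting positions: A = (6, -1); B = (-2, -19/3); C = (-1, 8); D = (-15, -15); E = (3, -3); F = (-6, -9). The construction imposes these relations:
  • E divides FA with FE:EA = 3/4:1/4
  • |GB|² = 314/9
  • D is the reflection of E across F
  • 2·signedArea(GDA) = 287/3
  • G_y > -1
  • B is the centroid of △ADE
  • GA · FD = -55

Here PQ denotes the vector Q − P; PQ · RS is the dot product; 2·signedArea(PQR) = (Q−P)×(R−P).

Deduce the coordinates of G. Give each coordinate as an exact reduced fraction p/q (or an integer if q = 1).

1. G_x = -1/3  [2·signedArea(GDA) = 287/3 ∩ GA · FD = -55]
2. G_y = -2/3  [2·signedArea(GDA) = 287/3 ∩ GA · FD = -55]
   → G = (-1/3, -2/3)

G = (-1/3, -2/3)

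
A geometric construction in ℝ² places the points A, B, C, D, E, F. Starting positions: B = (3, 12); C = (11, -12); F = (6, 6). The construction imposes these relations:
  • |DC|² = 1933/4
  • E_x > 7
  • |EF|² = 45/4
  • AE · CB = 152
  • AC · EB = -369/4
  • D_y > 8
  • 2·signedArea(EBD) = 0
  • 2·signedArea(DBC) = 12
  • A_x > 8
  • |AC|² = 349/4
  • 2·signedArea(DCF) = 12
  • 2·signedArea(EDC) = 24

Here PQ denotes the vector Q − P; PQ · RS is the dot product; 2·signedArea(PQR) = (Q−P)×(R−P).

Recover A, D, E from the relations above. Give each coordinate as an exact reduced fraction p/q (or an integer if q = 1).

1. D_x = 9/2  [2·signedArea(DBC) = 12 ∩ 2·signedArea(DCF) = 12]
2. D_y = 9  [2·signedArea(DBC) = 12 ∩ 2·signedArea(DCF) = 12]
   → D = (9/2, 9)
3. E_x = 15/2  [2·signedArea(EBD) = 0 ∩ 2·signedArea(EDC) = 24]
4. E_y = 3  [2·signedArea(EBD) = 0 ∩ 2·signedArea(EDC) = 24]
   → E = (15/2, 3)
5. A_x = 17/2  [AC · EB = -369/4 ∩ AE · CB = 152]
6. A_y = -3  [AC · EB = -369/4 ∩ AE · CB = 152]
   → A = (17/2, -3)

A = (17/2, -3)
D = (9/2, 9)
E = (15/2, 3)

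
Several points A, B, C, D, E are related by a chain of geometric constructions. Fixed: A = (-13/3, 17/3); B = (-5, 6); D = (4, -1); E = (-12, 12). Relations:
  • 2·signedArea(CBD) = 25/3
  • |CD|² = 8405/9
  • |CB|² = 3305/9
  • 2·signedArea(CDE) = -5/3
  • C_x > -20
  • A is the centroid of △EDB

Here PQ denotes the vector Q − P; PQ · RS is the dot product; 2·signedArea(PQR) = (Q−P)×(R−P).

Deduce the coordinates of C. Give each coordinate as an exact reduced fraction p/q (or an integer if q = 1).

1. C_x = -59/3  [2·signedArea(CDE) = -5/3 ∩ 2·signedArea(CBD) = 25/3]
2. C_y = 55/3  [2·signedArea(CDE) = -5/3 ∩ 2·signedArea(CBD) = 25/3]
   → C = (-59/3, 55/3)

C = (-59/3, 55/3)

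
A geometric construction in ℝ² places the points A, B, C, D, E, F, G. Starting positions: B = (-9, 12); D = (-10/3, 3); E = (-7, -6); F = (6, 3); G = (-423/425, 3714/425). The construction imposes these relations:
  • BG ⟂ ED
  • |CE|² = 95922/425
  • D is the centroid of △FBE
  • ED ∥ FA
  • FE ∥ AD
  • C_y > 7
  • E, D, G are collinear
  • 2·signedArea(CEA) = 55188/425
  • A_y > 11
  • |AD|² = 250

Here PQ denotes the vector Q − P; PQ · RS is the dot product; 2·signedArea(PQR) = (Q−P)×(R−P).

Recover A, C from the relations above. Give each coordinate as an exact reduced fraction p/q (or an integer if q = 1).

A = (29/3, 12)
C = (-566/425, 3363/425)

1. A_x = 29/3  [FE ∥ AD ∩ ED ∥ FA]
2. A_y = 12  [FE ∥ AD ∩ ED ∥ FA]
   → A = (29/3, 12)
3. C_x = -566/425  [line -18·x + 50/3·y + -66238/425 = 0 ∩ |CE|² = 95922/425]
4. C_y = 3363/425  [line -18·x + 50/3·y + -66238/425 = 0 ∩ |CE|² = 95922/425]
   → C = (-566/425, 3363/425)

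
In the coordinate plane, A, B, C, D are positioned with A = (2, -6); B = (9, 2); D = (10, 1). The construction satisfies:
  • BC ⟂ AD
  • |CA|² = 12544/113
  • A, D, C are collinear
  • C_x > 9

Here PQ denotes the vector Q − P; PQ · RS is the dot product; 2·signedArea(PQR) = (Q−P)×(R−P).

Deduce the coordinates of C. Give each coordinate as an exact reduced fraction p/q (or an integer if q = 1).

C = (1122/113, 106/113)

1. C_x = 1122/113  [A, D, C are collinear ∩ BC ⟂ AD]
2. C_y = 106/113  [A, D, C are collinear ∩ BC ⟂ AD]
   → C = (1122/113, 106/113)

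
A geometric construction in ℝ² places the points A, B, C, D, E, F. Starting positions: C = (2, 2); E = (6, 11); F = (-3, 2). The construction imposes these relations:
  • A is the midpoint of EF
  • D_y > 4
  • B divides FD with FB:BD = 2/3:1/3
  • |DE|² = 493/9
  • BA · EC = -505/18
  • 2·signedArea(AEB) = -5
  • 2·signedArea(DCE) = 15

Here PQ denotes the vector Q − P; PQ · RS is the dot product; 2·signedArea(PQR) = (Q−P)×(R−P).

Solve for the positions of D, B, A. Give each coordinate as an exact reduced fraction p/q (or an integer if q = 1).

1. A_x = 3/2  [A is the midpoint of EF]
2. A_y = 13/2  [A is the midpoint of EF]
   → A = (3/2, 13/2)
3. B_x = 1/9  [BA · EC = -505/18 ∩ 2·signedArea(AEB) = -5]
4. B_y = 4  [BA · EC = -505/18 ∩ 2·signedArea(AEB) = -5]
   → B = (1/9, 4)
5. D_x = 5/3  [2·signedArea(DCE) = 15 ∩ B divides FD with FB:BD = 2/3:1/3]
6. D_y = 5  [2·signedArea(DCE) = 15 ∩ B divides FD with FB:BD = 2/3:1/3]
   → D = (5/3, 5)

A = (3/2, 13/2)
B = (1/9, 4)
D = (5/3, 5)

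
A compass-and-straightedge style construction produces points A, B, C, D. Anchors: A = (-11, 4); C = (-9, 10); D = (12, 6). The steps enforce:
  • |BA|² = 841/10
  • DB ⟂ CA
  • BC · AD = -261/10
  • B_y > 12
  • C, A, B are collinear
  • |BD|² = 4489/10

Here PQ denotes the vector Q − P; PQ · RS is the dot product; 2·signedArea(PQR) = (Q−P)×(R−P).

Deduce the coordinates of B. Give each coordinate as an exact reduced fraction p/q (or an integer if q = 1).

1. B_x = -81/10  [C, A, B are collinear ∩ DB ⟂ CA]
2. B_y = 127/10  [C, A, B are collinear ∩ DB ⟂ CA]
   → B = (-81/10, 127/10)

B = (-81/10, 127/10)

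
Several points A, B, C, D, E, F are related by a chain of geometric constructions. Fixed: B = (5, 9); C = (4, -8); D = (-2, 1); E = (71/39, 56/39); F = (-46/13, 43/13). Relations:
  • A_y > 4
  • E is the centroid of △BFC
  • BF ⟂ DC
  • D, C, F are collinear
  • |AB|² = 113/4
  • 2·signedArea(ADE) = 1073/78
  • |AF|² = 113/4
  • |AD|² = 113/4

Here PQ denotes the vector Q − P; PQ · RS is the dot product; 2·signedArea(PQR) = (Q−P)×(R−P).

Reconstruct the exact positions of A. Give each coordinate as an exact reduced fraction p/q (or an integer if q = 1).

A = (3/2, 5)

1. A_x = 3/2  [line -17/39·x + 149/39·y + -1439/78 = 0 ∩ |AF|² = 113/4]
2. A_y = 5  [line -17/39·x + 149/39·y + -1439/78 = 0 ∩ |AF|² = 113/4]
   → A = (3/2, 5)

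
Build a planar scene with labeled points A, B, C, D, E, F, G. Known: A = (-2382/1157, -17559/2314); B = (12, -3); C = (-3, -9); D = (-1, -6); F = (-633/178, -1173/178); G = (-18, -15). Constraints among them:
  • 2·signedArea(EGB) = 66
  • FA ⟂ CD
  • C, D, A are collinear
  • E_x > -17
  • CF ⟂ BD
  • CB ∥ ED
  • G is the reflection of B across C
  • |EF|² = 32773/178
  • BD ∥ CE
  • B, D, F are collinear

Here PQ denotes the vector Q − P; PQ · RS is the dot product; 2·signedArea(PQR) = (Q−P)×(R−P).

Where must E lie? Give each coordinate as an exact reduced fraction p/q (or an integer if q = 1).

1. E_x = -16  [CB ∥ ED ∩ BD ∥ CE]
2. E_y = -12  [CB ∥ ED ∩ BD ∥ CE]
   → E = (-16, -12)

E = (-16, -12)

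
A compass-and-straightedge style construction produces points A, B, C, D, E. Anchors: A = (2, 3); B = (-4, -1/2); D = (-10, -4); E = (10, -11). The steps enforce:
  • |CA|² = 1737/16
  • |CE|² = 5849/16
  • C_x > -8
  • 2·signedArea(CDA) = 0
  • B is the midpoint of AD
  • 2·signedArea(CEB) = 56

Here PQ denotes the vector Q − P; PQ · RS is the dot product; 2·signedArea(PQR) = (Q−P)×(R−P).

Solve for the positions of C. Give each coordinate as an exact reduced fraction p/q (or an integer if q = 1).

C = (-7, -9/4)

1. C_x = -7  [2·signedArea(CDA) = 0 ∩ 2·signedArea(CEB) = 56]
2. C_y = -9/4  [2·signedArea(CDA) = 0 ∩ 2·signedArea(CEB) = 56]
   → C = (-7, -9/4)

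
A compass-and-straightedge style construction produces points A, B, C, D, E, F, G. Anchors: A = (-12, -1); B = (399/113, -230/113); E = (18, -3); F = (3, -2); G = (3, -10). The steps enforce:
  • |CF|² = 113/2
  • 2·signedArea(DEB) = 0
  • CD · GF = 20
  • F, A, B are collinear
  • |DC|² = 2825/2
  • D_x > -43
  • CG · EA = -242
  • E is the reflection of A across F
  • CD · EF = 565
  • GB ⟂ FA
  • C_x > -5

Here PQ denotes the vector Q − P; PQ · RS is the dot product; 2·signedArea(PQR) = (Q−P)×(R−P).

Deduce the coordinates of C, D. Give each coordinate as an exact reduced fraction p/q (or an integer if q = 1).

C = (-9/2, -3/2)
D = (-42, 1)

1. C_x = -9/2  [line 30·x + -2·y + 132 = 0 ∩ |CF|² = 113/2]
2. C_y = -3/2  [line 30·x + -2·y + 132 = 0 ∩ |CF|² = 113/2]
   → C = (-9/2, -3/2)
3. D_x = -42  [2·signedArea(DEB) = 0 ∩ CD · GF = 20]
4. D_y = 1  [2·signedArea(DEB) = 0 ∩ CD · GF = 20]
   → D = (-42, 1)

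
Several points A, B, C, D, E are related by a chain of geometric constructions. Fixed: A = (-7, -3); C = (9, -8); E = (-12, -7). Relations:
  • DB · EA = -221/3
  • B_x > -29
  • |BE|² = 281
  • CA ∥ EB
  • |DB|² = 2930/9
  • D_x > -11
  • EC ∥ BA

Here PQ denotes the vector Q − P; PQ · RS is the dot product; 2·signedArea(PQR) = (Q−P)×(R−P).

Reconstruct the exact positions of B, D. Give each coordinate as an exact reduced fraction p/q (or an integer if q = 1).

1. B_x = -28  [EC ∥ BA ∩ CA ∥ EB]
2. B_y = -2  [EC ∥ BA ∩ CA ∥ EB]
   → B = (-28, -2)
3. D_x = -31/3  [line -5·x + -4·y + -223/3 = 0 ∩ |DB|² = 2930/9]
4. D_y = -17/3  [line -5·x + -4·y + -223/3 = 0 ∩ |DB|² = 2930/9]
   → D = (-31/3, -17/3)

B = (-28, -2)
D = (-31/3, -17/3)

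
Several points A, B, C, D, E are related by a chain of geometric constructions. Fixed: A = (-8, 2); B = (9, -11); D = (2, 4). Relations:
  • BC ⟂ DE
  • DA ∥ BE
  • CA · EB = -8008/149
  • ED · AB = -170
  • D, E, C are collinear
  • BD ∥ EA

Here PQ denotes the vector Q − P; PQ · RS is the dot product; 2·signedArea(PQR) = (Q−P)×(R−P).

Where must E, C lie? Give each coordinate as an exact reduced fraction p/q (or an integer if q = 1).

C = (-53/149, -1393/149)
E = (-1, -13)

1. E_x = -1  [BD ∥ EA ∩ DA ∥ BE]
2. E_y = -13  [BD ∥ EA ∩ DA ∥ BE]
   → E = (-1, -13)
3. C_x = -53/149  [D, E, C are collinear ∩ BC ⟂ DE]
4. C_y = -1393/149  [D, E, C are collinear ∩ BC ⟂ DE]
   → C = (-53/149, -1393/149)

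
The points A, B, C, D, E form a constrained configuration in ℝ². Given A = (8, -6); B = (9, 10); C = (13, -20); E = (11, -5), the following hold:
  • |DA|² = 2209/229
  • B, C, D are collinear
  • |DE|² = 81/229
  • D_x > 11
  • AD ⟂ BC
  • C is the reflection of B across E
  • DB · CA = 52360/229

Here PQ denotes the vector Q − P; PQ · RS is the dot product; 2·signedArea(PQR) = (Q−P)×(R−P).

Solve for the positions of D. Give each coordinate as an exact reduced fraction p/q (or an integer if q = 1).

1. D_x = 2537/229  [B, C, D are collinear ∩ AD ⟂ BC]
2. D_y = -1280/229  [B, C, D are collinear ∩ AD ⟂ BC]
   → D = (2537/229, -1280/229)

D = (2537/229, -1280/229)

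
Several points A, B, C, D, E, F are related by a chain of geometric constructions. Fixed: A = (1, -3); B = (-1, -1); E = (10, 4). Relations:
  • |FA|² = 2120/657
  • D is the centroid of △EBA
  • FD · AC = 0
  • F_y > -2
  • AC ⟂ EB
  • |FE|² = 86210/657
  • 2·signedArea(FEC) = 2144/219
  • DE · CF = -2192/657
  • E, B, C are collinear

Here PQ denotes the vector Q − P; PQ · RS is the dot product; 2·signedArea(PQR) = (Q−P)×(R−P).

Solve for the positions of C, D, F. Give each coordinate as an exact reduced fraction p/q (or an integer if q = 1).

C = (-7/73, -43/73)
D = (10/3, 0)
F = (-7/219, -335/219)

1. C_x = -7/73  [E, B, C are collinear ∩ AC ⟂ EB]
2. C_y = -43/73  [E, B, C are collinear ∩ AC ⟂ EB]
   → C = (-7/73, -43/73)
3. D_x = 10/3  [D is the centroid of △EBA]
4. D_y = 0  [D is the centroid of △EBA]
   → D = (10/3, 0)
5. F_x = -7/219  [FD · AC = 0 ∩ DE · CF = -2192/657]
6. F_y = -335/219  [FD · AC = 0 ∩ DE · CF = -2192/657]
   → F = (-7/219, -335/219)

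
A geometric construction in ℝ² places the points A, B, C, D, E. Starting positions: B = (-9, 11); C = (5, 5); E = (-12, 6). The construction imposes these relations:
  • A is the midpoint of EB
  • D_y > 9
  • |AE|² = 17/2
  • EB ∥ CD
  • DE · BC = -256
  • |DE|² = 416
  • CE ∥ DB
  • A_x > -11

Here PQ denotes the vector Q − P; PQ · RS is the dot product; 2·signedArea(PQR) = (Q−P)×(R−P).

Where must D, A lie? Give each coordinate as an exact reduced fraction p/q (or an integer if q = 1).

A = (-21/2, 17/2)
D = (8, 10)

1. D_x = 8  [CE ∥ DB ∩ EB ∥ CD]
2. D_y = 10  [CE ∥ DB ∩ EB ∥ CD]
   → D = (8, 10)
3. A_x = -21/2  [A is the midpoint of EB]
4. A_y = 17/2  [A is the midpoint of EB]
   → A = (-21/2, 17/2)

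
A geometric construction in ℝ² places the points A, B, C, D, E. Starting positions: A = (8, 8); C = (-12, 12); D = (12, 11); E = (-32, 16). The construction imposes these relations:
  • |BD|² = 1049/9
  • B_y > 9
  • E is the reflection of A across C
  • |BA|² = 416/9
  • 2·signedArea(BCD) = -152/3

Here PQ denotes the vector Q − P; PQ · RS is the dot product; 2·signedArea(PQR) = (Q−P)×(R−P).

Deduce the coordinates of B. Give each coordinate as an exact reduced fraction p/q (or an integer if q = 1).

1. B_x = 4/3  [line 1·x + 24·y + -676/3 = 0 ∩ |BD|² = 1049/9]
2. B_y = 28/3  [line 1·x + 24·y + -676/3 = 0 ∩ |BD|² = 1049/9]
   → B = (4/3, 28/3)

B = (4/3, 28/3)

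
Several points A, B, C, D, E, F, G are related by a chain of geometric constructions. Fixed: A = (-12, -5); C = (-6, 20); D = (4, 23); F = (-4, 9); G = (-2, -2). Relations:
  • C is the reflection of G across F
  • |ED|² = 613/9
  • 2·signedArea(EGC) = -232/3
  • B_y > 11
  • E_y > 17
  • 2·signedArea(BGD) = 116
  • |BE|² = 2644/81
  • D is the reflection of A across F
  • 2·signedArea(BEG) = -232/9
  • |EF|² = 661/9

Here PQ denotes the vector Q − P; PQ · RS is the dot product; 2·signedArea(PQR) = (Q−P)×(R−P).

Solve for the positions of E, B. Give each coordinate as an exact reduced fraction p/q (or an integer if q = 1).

B = (-10/3, 106/9)
E = (-2, 52/3)

1. E_x = -2  [line -22·x + -4·y + 76/3 = 0 ∩ |EF|² = 661/9]
2. E_y = 52/3  [line -22·x + -4·y + 76/3 = 0 ∩ |EF|² = 661/9]
   → E = (-2, 52/3)
3. B_x = -10/3  [2·signedArea(BEG) = -232/9 ∩ 2·signedArea(BGD) = 116]
4. B_y = 106/9  [2·signedArea(BEG) = -232/9 ∩ 2·signedArea(BGD) = 116]
   → B = (-10/3, 106/9)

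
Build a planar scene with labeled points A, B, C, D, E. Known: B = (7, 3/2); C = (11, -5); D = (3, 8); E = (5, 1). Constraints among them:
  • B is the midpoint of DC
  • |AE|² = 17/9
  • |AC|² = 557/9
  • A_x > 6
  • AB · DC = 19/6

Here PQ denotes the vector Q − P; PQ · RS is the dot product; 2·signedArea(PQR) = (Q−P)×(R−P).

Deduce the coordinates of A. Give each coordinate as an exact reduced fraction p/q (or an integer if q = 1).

1. A_x = 19/3  [line -8·x + 13·y + 100/3 = 0 ∩ |AE|² = 17/9]
2. A_y = 4/3  [line -8·x + 13·y + 100/3 = 0 ∩ |AE|² = 17/9]
   → A = (19/3, 4/3)

A = (19/3, 4/3)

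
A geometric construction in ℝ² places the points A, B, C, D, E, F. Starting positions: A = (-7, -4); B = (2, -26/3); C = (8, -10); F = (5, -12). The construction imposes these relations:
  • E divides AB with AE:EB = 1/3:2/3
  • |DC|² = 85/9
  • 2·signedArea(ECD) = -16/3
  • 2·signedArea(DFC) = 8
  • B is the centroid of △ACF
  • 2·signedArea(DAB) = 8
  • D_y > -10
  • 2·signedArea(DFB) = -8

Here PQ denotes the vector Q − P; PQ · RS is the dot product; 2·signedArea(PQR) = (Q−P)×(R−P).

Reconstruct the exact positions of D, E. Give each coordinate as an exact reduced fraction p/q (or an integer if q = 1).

1. D_x = 5  [2·signedArea(DAB) = 8 ∩ 2·signedArea(DFB) = -8]
2. D_y = -28/3  [2·signedArea(DAB) = 8 ∩ 2·signedArea(DFB) = -8]
   → D = (5, -28/3)
3. E_x = -4  [E divides AB with AE:EB = 1/3:2/3]
4. E_y = -50/9  [E divides AB with AE:EB = 1/3:2/3]
   → E = (-4, -50/9)

D = (5, -28/3)
E = (-4, -50/9)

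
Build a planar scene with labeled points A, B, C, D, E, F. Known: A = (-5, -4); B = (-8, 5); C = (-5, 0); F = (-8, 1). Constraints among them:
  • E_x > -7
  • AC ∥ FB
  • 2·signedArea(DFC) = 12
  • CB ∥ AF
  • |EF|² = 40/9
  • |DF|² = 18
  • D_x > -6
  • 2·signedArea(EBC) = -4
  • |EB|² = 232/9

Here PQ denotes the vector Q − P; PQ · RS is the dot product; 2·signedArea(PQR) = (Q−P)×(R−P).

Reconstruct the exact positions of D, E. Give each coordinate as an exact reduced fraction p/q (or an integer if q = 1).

1. D_x = -5  [line 1·x + 3·y + -7 = 0 ∩ |DF|² = 18]
2. D_y = 4  [line 1·x + 3·y + -7 = 0 ∩ |DF|² = 18]
   → D = (-5, 4)
3. E_x = -6  [line 5·x + 3·y + 29 = 0 ∩ |EB|² = 232/9]
4. E_y = 1/3  [line 5·x + 3·y + 29 = 0 ∩ |EB|² = 232/9]
   → E = (-6, 1/3)

D = (-5, 4)
E = (-6, 1/3)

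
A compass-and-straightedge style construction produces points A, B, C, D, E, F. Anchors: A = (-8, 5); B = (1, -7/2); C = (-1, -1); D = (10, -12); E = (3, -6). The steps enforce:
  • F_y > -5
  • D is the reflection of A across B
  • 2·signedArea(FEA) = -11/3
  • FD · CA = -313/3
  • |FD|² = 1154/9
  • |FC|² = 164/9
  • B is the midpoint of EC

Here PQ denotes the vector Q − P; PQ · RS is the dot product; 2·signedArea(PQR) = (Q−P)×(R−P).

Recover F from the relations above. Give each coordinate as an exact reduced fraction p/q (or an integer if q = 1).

1. F_x = 5/3  [2·signedArea(FEA) = -11/3 ∩ FD · CA = -313/3]
2. F_y = -13/3  [2·signedArea(FEA) = -11/3 ∩ FD · CA = -313/3]
   → F = (5/3, -13/3)

F = (5/3, -13/3)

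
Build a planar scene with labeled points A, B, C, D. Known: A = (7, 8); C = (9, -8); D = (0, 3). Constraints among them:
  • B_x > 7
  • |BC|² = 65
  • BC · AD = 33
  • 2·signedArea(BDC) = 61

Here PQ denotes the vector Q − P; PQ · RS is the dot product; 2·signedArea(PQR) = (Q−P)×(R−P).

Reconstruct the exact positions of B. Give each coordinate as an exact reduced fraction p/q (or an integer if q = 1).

1. B_x = 8  [BC · AD = 33 ∩ 2·signedArea(BDC) = 61]
2. B_y = 0  [BC · AD = 33 ∩ 2·signedArea(BDC) = 61]
   → B = (8, 0)

B = (8, 0)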